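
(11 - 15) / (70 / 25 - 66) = 0.06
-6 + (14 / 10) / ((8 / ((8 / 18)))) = -533 / 90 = -5.92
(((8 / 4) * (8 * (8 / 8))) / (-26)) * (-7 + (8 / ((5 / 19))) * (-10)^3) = 18712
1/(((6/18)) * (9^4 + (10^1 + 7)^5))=3/1426418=0.00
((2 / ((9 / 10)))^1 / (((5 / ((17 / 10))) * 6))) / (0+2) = 17 / 270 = 0.06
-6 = -6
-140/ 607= -0.23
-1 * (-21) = 21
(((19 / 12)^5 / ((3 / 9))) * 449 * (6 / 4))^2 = 1236029088638939401 / 3057647616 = 404241836.82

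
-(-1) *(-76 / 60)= -19 / 15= -1.27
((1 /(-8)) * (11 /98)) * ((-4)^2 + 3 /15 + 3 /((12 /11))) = -4169 /15680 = -0.27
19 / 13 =1.46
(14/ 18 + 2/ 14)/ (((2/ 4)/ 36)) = 464/ 7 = 66.29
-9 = -9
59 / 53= 1.11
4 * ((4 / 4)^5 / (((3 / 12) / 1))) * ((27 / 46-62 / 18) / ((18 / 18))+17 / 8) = -2426 / 207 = -11.72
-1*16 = -16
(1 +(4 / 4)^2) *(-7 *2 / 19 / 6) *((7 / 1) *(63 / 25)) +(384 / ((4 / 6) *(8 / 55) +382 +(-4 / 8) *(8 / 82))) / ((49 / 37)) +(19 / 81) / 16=-69366538365973 / 19490395251600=-3.56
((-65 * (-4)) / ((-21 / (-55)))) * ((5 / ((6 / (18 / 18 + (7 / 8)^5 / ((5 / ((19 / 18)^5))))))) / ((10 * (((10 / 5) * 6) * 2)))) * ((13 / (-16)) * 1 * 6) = -3264428325135835 / 249650812551168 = -13.08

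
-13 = -13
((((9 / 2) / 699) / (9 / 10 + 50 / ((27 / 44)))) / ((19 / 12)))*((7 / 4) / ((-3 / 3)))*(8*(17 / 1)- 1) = -1148175 / 98469761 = -0.01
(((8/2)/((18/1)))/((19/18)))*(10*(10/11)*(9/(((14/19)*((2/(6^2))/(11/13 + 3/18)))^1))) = 426600/1001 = 426.17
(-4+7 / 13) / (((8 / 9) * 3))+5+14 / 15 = 7231 / 1560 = 4.64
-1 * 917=-917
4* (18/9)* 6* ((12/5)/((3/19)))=3648/5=729.60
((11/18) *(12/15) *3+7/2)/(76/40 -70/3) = -149/643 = -0.23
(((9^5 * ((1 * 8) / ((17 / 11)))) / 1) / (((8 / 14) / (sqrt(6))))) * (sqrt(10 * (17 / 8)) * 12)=54561276 * sqrt(510) / 17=72480417.30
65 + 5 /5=66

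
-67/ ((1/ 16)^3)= -274432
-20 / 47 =-0.43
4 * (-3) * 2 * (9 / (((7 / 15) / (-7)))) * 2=6480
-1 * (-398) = 398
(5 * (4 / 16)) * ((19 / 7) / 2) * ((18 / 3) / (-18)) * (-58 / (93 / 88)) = 60610 / 1953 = 31.03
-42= -42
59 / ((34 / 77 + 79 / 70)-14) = -45430 / 9571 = -4.75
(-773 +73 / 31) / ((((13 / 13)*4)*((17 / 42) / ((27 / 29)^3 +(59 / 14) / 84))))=-408.02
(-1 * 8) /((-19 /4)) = 32 /19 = 1.68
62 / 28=31 / 14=2.21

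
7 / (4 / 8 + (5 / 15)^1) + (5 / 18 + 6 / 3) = 961 / 90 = 10.68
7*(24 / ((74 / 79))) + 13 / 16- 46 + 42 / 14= 81201 / 592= 137.16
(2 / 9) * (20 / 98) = 20 / 441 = 0.05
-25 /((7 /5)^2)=-12.76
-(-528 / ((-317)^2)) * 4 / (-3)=-704 / 100489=-0.01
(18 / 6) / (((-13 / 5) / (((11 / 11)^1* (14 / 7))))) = -30 / 13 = -2.31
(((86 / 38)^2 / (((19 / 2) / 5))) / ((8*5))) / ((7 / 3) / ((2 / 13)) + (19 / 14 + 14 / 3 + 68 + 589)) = 38829 / 390743512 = 0.00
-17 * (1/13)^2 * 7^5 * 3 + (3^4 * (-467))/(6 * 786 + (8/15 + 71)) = -61650907086/12136397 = -5079.84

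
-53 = -53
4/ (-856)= -1/ 214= -0.00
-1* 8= -8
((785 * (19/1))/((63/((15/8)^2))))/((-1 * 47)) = -372875/21056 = -17.71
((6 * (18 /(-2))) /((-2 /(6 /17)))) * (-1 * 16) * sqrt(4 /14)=-2592 * sqrt(14) /119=-81.50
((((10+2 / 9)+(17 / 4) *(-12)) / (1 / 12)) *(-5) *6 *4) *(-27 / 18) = -88080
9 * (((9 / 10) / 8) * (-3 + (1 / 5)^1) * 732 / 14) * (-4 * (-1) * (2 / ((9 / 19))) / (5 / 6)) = -375516 / 125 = -3004.13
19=19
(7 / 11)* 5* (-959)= -33565 / 11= -3051.36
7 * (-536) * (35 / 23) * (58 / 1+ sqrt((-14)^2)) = -9455040 / 23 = -411088.70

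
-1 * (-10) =10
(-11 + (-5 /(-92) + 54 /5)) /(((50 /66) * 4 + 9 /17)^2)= -21086307 /1834484140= -0.01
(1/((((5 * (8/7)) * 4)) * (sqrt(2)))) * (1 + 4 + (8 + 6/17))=1589 * sqrt(2)/5440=0.41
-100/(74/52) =-2600/37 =-70.27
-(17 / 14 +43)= -619 / 14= -44.21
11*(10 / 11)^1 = 10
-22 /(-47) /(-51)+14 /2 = 16757 /2397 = 6.99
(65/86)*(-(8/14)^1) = -0.43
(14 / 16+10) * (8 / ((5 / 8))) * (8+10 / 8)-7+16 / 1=6483 / 5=1296.60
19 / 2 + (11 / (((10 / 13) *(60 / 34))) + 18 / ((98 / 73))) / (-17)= 2057831 / 249900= 8.23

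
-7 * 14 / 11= -98 / 11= -8.91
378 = 378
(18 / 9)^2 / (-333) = -4 / 333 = -0.01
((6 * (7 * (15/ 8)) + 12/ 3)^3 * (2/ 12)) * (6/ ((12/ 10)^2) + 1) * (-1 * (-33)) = 12366259631/ 768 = 16101900.56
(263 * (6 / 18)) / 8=263 / 24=10.96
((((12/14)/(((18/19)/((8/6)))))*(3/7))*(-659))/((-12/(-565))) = -7074365/441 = -16041.64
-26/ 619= -0.04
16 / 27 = 0.59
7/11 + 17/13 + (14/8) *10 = 5561/286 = 19.44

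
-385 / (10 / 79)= -3041.50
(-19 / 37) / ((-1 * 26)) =19 / 962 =0.02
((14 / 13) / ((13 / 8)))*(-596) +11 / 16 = -1066173 / 2704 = -394.29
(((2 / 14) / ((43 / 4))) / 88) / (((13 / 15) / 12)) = 90 / 43043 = 0.00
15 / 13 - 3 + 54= 678 / 13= 52.15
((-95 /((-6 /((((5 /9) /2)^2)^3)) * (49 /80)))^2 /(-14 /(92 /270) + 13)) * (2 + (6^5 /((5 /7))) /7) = -3053985595703125 /390593270644347456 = -0.01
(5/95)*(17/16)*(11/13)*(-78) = -561/152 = -3.69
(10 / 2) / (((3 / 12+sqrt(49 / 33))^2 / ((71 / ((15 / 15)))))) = 153138480 / 564001-10496640 * sqrt(33) / 564001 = 164.61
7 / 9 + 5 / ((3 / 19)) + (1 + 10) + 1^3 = 400 / 9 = 44.44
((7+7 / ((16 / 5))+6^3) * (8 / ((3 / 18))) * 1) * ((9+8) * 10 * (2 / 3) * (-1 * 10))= -12250200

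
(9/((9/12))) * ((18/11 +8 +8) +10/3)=2768/11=251.64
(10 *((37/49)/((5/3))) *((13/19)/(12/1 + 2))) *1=1443/6517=0.22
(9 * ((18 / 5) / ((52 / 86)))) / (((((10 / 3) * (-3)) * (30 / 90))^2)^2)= 282123 / 650000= 0.43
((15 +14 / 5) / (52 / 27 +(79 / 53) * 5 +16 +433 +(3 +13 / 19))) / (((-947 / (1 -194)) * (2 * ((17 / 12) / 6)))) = 8406458154 / 505630549925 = 0.02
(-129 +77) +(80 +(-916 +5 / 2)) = -1771 / 2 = -885.50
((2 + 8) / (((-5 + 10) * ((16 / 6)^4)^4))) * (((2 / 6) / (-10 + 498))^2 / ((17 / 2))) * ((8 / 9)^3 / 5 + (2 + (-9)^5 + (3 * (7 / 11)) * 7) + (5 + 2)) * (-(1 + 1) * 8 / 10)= 15527704503033 / 9792894430982281625600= 0.00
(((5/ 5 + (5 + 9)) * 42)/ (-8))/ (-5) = 63/ 4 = 15.75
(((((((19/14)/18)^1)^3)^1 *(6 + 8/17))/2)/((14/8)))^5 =0.00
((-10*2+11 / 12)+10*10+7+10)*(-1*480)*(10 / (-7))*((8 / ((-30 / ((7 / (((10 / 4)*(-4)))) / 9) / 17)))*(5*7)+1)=169294000 / 189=895735.45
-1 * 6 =-6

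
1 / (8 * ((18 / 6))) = 1 / 24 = 0.04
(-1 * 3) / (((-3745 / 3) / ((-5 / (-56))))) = 9 / 41944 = 0.00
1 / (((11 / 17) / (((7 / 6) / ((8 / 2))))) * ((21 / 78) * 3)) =221 / 396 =0.56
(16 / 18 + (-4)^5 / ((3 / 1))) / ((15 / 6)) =-6128 / 45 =-136.18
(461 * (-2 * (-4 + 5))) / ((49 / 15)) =-13830 / 49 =-282.24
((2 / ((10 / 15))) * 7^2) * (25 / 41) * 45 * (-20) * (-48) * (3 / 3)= 158760000 / 41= 3872195.12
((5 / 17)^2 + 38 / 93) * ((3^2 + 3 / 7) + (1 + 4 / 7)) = 146377 / 26877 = 5.45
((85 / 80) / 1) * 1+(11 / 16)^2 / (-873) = 237335 / 223488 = 1.06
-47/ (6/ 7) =-329/ 6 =-54.83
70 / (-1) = -70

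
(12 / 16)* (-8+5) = -9 / 4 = -2.25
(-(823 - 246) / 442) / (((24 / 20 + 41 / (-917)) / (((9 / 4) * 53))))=-1261924965 / 9365096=-134.75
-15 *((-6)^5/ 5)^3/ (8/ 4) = 705277476864/ 25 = 28211099074.56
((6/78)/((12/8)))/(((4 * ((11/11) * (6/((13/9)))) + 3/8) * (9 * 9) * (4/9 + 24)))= 4/2623995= 0.00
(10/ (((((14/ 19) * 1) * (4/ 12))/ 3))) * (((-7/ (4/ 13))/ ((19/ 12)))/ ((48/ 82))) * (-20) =119925/ 2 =59962.50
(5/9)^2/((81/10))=250/6561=0.04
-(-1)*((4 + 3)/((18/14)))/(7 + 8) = 49/135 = 0.36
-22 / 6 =-11 / 3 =-3.67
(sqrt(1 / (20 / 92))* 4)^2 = 368 / 5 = 73.60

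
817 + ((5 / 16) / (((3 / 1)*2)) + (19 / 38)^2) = 78461 / 96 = 817.30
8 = 8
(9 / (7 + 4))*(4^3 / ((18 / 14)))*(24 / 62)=5376 / 341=15.77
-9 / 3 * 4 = -12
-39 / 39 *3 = -3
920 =920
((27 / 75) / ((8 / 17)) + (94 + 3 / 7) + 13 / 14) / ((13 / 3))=403713 / 18200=22.18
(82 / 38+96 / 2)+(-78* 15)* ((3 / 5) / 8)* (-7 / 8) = 77179 / 608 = 126.94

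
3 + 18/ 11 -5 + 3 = 29/ 11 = 2.64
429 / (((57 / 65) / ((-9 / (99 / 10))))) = -8450 / 19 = -444.74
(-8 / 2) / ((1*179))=-0.02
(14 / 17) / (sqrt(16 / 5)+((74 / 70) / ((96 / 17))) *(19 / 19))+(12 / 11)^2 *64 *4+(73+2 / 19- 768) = -32060031695133 / 82145750621+126443520 *sqrt(5) / 607428343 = -389.82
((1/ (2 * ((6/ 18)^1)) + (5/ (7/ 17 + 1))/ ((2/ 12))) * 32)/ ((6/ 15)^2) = 4550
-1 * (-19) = 19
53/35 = 1.51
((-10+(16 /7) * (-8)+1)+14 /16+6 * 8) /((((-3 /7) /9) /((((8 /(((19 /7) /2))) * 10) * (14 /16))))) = -888615 /38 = -23384.61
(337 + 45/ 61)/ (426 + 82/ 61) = 10301/ 13034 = 0.79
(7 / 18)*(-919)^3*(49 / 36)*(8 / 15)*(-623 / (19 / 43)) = 7131767171119493 / 23085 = 308935116790.97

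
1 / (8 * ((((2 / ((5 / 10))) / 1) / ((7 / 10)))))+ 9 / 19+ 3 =21253 / 6080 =3.50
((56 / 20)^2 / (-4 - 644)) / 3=-0.00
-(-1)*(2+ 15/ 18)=17/ 6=2.83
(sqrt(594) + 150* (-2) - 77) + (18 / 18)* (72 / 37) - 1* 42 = -15431 / 37 + 3* sqrt(66) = -392.68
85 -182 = -97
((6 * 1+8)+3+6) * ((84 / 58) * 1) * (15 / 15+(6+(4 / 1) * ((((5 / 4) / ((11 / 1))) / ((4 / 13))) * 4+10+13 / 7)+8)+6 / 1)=789912 / 319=2476.21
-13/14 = -0.93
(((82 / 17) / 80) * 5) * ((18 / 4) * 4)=369 / 68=5.43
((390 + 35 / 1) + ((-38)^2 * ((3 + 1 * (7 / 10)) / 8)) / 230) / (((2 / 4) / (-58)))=-57082353 / 1150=-49636.83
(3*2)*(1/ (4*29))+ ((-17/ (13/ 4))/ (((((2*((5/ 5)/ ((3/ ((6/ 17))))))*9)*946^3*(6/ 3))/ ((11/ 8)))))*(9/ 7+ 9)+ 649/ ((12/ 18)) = 395465989966675/ 406209531728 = 973.55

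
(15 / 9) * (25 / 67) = 125 / 201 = 0.62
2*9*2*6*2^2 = 864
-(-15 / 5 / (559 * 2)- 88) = 98387 / 1118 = 88.00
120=120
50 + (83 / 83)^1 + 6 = 57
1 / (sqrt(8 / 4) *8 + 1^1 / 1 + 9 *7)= 1 / 62 - sqrt(2) / 496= 0.01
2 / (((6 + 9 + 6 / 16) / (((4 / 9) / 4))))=16 / 1107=0.01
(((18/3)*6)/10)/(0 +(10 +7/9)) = 162/485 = 0.33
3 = 3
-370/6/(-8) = 185/24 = 7.71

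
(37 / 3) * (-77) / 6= -2849 / 18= -158.28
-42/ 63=-2/ 3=-0.67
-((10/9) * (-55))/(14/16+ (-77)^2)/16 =275/426951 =0.00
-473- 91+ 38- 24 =-550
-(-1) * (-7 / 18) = -7 / 18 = -0.39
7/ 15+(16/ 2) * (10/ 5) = 247/ 15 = 16.47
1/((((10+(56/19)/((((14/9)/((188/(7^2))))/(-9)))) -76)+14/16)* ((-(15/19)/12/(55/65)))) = 6226528/63202555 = 0.10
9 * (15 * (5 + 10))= 2025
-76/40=-19/10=-1.90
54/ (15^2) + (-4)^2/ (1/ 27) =10806/ 25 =432.24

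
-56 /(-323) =56 /323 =0.17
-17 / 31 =-0.55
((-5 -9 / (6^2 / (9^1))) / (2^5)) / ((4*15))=-29 / 7680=-0.00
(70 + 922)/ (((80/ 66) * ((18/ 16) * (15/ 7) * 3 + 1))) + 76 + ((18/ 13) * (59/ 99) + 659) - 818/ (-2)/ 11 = 287563436/ 329615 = 872.42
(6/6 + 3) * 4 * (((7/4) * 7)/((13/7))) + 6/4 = 2783/26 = 107.04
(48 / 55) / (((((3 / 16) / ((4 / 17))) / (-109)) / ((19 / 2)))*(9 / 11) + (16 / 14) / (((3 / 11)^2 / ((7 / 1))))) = 28629504 / 3528300625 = 0.01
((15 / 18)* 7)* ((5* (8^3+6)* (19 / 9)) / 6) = 5315.90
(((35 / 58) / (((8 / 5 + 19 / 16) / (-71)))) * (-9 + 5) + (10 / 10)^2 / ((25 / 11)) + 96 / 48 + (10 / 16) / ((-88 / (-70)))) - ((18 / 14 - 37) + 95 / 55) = 39201539043 / 398367200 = 98.41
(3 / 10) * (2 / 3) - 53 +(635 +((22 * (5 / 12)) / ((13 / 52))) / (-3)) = 25649 / 45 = 569.98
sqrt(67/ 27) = sqrt(201)/ 9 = 1.58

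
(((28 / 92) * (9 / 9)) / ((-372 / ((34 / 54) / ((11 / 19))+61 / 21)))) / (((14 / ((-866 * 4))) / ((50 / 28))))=1.44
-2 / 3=-0.67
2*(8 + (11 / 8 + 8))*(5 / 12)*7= 4865 / 48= 101.35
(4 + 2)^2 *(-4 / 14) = -72 / 7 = -10.29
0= 0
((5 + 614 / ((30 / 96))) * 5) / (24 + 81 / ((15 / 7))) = 16415 / 103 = 159.37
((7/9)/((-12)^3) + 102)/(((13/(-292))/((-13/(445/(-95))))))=-2200193939/346032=-6358.35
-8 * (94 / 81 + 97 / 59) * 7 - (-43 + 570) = -684.06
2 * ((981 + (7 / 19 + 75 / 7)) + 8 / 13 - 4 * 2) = 3405086 / 1729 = 1969.40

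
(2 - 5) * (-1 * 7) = 21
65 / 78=5 / 6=0.83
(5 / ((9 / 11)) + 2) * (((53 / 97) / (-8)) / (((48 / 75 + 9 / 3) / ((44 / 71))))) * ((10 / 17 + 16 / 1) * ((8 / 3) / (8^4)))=-50006825 / 49094502912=-0.00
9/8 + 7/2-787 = -6259/8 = -782.38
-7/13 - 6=-85/13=-6.54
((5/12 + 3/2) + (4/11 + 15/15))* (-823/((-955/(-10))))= -356359/12606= -28.27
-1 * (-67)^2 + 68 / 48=-53851 / 12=-4487.58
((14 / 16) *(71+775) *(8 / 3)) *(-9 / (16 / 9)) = -79947 / 8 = -9993.38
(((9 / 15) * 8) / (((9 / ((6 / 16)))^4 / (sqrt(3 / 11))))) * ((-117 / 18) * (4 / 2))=-13 * sqrt(33) / 760320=-0.00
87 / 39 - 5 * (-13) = 874 / 13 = 67.23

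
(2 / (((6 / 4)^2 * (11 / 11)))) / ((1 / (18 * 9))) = 144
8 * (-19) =-152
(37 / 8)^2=1369 / 64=21.39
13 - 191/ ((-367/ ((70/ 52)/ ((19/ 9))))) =2417039/ 181298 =13.33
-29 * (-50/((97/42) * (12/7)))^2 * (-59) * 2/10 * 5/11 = 2567569375/103499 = 24807.67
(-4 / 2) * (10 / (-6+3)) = 20 / 3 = 6.67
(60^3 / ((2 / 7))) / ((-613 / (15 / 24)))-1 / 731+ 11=-340468980 / 448103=-759.80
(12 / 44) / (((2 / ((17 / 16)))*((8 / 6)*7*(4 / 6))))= 0.02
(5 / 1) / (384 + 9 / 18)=10 / 769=0.01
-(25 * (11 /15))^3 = -166375 /27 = -6162.04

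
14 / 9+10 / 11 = 244 / 99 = 2.46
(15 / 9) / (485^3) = 1 / 68450475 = 0.00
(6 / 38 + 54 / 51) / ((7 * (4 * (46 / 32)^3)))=402432 / 27509587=0.01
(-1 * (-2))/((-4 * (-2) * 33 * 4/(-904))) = -113/66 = -1.71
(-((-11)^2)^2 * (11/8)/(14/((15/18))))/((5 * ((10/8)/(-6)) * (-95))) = -161051/13300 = -12.11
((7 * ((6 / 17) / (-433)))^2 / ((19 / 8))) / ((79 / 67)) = 945504 / 81330665821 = 0.00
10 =10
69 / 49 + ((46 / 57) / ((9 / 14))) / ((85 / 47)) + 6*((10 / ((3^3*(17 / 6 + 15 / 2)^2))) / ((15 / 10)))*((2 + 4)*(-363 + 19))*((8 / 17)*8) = -217049783003 / 2053315845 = -105.71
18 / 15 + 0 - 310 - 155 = -2319 / 5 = -463.80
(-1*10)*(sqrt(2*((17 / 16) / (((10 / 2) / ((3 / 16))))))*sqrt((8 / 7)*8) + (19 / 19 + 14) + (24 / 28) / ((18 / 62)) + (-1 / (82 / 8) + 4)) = -188170 / 861 - sqrt(3570) / 7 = -227.08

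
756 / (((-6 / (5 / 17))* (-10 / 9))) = 567 / 17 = 33.35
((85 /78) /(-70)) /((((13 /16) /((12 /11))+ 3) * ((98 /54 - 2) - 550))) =7344 /971947795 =0.00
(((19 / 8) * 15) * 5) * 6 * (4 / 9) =475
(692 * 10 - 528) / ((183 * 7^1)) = 6392 / 1281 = 4.99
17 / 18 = 0.94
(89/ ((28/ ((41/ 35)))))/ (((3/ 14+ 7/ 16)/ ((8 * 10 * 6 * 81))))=113498496/ 511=222110.56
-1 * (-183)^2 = -33489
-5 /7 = -0.71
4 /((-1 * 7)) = -4 /7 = -0.57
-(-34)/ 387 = 34/ 387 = 0.09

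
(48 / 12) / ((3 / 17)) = 68 / 3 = 22.67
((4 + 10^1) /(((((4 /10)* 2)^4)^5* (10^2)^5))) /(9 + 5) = 9765625 /1125899906842624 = 0.00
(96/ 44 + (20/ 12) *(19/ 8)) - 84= -20555/ 264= -77.86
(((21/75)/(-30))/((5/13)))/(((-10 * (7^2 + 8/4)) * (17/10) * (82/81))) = 819/29622500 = 0.00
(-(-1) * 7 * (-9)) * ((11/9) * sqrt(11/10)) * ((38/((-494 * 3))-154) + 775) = -932393 * sqrt(110)/195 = -50148.82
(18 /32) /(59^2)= 9 /55696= 0.00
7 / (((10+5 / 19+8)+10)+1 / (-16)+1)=2128 / 8877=0.24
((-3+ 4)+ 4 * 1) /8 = 5 /8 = 0.62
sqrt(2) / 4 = 0.35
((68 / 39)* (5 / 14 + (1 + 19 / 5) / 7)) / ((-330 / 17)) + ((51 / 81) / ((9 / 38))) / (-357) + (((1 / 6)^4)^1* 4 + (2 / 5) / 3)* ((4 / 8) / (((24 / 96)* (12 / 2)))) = -4060513 / 72972900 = -0.06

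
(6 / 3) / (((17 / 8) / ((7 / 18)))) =56 / 153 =0.37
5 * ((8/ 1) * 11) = 440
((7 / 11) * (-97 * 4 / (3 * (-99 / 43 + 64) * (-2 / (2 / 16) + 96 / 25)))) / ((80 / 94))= 980185 / 7604256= 0.13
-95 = -95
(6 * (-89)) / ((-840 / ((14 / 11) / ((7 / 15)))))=267 / 154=1.73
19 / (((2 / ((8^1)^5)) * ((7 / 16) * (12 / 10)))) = 12451840 / 21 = 592944.76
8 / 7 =1.14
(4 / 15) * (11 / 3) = 44 / 45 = 0.98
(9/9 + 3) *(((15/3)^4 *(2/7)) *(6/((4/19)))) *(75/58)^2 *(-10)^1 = -2003906250/5887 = -340395.15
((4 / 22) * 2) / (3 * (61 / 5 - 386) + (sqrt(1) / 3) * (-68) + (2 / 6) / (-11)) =-15 / 47194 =-0.00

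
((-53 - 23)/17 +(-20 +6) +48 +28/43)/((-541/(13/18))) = -47801/1186413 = -0.04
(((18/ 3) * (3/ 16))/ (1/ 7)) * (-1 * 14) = -441/ 4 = -110.25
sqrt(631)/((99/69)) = 23 * sqrt(631)/33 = 17.51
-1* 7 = -7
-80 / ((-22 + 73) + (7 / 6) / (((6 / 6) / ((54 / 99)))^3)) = -106480 / 68133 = -1.56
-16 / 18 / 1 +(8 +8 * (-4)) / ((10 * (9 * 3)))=-44 / 45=-0.98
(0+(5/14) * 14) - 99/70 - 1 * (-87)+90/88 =141077/1540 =91.61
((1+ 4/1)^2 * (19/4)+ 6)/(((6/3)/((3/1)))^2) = 4491/16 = 280.69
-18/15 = -6/5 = -1.20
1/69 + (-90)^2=558901/69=8100.01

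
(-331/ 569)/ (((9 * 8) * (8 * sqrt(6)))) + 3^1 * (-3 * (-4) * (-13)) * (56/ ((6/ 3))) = -13104 - 331 * sqrt(6)/ 1966464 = -13104.00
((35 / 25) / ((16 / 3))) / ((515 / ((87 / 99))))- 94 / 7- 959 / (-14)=174710021 / 3172400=55.07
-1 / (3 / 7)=-7 / 3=-2.33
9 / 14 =0.64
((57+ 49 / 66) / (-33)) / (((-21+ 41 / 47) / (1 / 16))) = 179117 / 32966208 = 0.01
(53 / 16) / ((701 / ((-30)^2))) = 11925 / 2804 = 4.25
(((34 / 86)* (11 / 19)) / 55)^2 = 0.00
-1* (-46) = 46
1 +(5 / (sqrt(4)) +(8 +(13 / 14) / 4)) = 11.73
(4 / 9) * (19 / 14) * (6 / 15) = 76 / 315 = 0.24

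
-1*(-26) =26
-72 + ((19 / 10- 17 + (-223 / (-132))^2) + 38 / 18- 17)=-99.13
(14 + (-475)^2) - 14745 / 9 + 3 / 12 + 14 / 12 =2688025 / 12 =224002.08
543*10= 5430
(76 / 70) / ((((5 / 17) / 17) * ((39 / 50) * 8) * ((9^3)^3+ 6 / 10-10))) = 27455 / 1057657909308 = 0.00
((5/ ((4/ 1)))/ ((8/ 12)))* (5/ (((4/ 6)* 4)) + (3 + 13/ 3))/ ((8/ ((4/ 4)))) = 1105/ 512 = 2.16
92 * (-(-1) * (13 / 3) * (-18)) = -7176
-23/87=-0.26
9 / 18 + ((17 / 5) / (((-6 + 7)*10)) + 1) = 46 / 25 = 1.84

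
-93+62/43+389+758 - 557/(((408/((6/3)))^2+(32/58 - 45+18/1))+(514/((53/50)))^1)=2934875713657/2780742963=1055.43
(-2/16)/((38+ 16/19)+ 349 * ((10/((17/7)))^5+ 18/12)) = -26977283/89279137296932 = -0.00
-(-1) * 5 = 5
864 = 864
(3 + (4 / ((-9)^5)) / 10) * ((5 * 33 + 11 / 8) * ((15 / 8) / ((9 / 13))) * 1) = 15325838099 / 11337408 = 1351.79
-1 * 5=-5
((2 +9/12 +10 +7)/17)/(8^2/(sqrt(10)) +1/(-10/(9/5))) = 225/440674 +4000 * sqrt(10)/220337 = 0.06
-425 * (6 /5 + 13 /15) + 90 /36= -5255 /6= -875.83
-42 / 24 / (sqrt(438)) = -7 * sqrt(438) / 1752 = -0.08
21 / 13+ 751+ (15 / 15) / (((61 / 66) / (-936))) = -206264 / 793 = -260.11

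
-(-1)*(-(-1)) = 1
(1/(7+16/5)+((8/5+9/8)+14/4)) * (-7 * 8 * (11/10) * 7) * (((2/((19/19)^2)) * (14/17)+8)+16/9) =-6076538314/195075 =-31149.75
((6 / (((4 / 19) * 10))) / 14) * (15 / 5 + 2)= 57 / 56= 1.02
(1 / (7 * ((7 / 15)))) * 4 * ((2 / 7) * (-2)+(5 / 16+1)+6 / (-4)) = -1275 / 1372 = -0.93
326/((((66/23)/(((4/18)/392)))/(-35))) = -18745/8316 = -2.25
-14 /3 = -4.67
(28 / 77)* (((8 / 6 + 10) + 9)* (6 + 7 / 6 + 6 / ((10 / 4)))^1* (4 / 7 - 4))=-242.52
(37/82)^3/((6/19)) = 962407/3308208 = 0.29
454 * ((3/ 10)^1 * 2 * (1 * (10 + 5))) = 4086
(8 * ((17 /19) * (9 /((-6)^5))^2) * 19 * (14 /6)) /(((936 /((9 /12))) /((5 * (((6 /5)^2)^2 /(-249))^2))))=119 /1007516250000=0.00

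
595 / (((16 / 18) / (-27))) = -18073.12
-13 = -13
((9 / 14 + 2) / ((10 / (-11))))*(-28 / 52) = 407 / 260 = 1.57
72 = 72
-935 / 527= -55 / 31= -1.77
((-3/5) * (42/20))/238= -9/1700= -0.01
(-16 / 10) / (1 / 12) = -96 / 5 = -19.20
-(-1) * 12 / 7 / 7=12 / 49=0.24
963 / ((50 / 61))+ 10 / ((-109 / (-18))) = 6411987 / 5450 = 1176.51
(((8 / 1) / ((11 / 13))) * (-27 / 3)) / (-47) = 936 / 517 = 1.81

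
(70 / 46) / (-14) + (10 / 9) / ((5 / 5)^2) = 415 / 414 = 1.00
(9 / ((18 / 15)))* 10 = 75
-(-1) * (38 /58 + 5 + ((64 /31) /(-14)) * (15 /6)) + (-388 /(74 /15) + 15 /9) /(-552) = 2092170581 /385584696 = 5.43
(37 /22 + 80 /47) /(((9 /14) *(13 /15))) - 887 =-17762116 /20163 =-880.93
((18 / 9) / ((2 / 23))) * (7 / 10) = 161 / 10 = 16.10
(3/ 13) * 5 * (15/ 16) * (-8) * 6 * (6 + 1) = -4725/ 13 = -363.46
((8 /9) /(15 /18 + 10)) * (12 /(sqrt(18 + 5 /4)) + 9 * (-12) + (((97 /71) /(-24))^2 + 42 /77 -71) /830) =-2865331719541 /323090796600 + 128 * sqrt(77) /5005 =-8.64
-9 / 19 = -0.47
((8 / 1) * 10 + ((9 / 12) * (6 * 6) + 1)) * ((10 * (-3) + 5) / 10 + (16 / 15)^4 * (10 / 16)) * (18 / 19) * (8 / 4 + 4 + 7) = -2249.09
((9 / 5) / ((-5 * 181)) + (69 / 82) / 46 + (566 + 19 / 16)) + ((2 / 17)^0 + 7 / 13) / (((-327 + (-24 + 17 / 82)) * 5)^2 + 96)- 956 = -310363113241894528833 / 798266846797206800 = -388.80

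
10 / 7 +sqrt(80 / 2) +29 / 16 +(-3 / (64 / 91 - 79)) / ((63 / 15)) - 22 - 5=-3790469 / 159600 +2 * sqrt(10)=-17.43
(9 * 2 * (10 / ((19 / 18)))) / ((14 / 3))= 4860 / 133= 36.54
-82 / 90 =-41 / 45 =-0.91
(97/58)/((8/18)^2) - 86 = -71951/928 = -77.53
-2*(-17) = 34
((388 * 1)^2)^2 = 22663495936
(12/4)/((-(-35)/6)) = 18/35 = 0.51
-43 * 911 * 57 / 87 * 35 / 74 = -26050045 / 2146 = -12138.88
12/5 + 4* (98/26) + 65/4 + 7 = 10589/260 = 40.73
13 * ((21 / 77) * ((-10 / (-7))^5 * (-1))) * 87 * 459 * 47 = -7319718900000 / 184877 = -39592371.68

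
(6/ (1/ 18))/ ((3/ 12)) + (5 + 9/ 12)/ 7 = 12119/ 28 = 432.82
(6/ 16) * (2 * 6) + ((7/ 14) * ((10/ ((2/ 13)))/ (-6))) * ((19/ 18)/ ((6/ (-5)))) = 12007/ 1296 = 9.26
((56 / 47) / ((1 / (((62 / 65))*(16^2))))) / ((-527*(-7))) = 0.08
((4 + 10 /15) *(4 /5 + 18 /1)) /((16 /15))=329 /4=82.25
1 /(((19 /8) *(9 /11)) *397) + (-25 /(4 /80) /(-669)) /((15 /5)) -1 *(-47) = 79479419 /1682089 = 47.25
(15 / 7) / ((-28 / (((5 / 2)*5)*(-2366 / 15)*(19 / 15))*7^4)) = 16055 / 201684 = 0.08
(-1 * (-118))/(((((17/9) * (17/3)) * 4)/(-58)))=-46197/289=-159.85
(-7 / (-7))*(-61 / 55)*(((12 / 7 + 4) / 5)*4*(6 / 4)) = -2928 / 385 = -7.61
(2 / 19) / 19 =2 / 361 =0.01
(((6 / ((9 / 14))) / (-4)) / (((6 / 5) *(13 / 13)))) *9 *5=-175 / 2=-87.50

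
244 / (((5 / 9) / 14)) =30744 / 5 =6148.80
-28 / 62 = -14 / 31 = -0.45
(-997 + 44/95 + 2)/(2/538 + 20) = -25415389/511195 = -49.72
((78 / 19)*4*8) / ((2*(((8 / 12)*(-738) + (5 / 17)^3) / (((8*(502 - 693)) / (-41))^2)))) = -185.44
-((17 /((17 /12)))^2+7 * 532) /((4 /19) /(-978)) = 17968794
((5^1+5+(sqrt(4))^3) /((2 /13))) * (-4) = -468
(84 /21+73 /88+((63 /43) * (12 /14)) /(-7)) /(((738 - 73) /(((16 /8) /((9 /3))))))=123173 /26421780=0.00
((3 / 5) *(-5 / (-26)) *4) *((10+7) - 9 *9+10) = -24.92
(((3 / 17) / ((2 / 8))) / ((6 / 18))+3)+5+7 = 291 / 17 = 17.12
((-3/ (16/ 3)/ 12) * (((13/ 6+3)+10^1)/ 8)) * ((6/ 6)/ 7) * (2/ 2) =-13/ 1024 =-0.01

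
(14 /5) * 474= 6636 /5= 1327.20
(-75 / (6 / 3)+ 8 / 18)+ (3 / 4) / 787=-1049831 / 28332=-37.05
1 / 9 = 0.11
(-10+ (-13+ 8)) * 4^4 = -3840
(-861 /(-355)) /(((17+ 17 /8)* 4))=574 /18105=0.03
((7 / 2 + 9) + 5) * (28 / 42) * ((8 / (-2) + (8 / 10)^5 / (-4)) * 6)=-178584 / 625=-285.73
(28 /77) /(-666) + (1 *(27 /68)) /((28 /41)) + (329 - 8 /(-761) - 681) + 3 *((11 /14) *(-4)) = -360.84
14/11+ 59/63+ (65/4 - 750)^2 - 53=5969094757/11088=538338.27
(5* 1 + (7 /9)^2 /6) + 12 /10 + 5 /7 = 119327 /17010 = 7.02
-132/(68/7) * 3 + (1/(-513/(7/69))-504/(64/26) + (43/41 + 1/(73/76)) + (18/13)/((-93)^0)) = -22668006108175/93653807364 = -242.04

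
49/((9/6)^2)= 196/9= 21.78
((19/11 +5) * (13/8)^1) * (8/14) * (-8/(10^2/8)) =-7696/1925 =-4.00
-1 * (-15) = 15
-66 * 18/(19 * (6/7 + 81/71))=-196812/6289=-31.29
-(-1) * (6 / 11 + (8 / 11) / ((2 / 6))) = 30 / 11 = 2.73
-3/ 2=-1.50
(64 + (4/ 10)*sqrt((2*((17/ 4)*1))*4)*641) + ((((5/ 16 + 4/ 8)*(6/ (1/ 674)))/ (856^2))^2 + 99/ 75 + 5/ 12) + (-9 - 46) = 6917458912130939/ 644282454835200 + 1282*sqrt(34)/ 5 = 1505.79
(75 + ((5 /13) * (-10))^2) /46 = 15175 /7774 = 1.95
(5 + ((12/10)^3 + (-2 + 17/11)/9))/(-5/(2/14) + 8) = -82634/334125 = -0.25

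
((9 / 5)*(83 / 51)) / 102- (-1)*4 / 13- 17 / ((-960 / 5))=1532689 / 3606720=0.42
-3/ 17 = -0.18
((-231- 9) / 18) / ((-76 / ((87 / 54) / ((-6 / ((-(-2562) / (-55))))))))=2.19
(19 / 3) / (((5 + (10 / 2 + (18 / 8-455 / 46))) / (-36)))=-20976 / 217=-96.66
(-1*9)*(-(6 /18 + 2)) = 21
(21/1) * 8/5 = 168/5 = 33.60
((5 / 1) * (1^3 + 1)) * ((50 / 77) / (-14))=-250 / 539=-0.46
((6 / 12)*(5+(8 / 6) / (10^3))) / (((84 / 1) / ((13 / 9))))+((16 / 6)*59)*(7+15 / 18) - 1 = 1396506763 / 1134000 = 1231.49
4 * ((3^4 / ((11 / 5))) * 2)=3240 / 11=294.55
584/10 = 58.40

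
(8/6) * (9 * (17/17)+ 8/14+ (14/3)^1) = 1196/63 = 18.98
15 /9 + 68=209 /3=69.67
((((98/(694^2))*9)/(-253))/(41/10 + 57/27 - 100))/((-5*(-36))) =441/1028568837428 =0.00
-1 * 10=-10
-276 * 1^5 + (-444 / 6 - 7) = -357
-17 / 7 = -2.43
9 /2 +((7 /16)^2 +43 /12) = 6355 /768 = 8.27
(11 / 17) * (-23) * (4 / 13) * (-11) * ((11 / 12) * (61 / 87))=1867393 / 57681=32.37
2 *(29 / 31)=58 / 31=1.87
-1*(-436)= 436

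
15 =15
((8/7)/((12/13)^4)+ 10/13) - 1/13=534589/235872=2.27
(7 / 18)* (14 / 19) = 49 / 171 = 0.29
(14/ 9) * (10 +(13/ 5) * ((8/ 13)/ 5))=1204/ 75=16.05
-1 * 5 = -5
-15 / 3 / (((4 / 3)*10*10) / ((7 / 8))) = -21 / 640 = -0.03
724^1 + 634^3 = 254840828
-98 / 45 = -2.18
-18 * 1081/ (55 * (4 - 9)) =19458/ 275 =70.76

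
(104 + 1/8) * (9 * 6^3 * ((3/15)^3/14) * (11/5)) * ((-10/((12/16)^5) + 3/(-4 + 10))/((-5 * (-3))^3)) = -26490233/8437500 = -3.14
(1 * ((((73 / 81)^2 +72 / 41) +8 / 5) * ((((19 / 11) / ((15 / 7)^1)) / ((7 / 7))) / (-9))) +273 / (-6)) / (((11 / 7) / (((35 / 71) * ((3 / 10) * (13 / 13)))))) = -8979179270117 / 2079888831900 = -4.32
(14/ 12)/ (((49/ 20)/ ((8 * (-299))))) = -23920/ 21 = -1139.05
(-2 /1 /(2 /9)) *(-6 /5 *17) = 918 /5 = 183.60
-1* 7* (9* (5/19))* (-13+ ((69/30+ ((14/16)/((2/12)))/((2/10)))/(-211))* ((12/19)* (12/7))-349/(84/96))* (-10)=-5202926190/76171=-68305.87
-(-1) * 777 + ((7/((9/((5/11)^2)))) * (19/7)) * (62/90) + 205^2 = 419505347/9801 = 42802.30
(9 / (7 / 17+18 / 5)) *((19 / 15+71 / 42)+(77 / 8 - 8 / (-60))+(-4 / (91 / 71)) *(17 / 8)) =109293 / 8008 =13.65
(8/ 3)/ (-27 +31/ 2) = -16/ 69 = -0.23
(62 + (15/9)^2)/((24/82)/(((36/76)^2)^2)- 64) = -5808429/5217404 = -1.11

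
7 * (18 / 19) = 126 / 19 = 6.63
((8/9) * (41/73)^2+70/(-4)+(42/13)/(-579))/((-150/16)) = 1.84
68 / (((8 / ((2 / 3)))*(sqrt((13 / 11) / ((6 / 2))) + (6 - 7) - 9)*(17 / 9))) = -990 / 3287 - 3*sqrt(429) / 3287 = -0.32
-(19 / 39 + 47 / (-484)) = -7363 / 18876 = -0.39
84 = 84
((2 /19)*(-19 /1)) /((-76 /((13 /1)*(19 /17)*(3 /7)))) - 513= -122055 /238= -512.84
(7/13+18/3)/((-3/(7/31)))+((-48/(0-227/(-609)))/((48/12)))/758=-55607321/104013897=-0.53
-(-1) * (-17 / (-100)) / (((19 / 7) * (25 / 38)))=0.10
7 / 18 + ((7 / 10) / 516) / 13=78281 / 201240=0.39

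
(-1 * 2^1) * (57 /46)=-57 /23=-2.48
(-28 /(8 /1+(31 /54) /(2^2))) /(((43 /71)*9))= -47712 /75637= -0.63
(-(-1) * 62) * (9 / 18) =31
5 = 5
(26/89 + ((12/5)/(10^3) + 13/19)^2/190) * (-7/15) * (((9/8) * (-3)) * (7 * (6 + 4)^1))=1239269744105001/38153187500000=32.48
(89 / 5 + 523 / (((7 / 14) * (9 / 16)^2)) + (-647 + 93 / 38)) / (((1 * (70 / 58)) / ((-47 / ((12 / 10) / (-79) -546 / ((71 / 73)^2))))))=180.75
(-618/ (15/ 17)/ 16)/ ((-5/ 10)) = 87.55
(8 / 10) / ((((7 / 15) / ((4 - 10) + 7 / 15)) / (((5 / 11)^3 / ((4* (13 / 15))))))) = -31125 / 121121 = -0.26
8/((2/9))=36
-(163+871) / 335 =-1034 / 335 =-3.09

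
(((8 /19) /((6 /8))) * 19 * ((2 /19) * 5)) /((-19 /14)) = -4480 /1083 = -4.14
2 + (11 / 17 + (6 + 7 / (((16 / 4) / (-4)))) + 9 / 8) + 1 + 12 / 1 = 2145 / 136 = 15.77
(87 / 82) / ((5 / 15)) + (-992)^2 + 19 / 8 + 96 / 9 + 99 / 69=22271736115 / 22632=984081.66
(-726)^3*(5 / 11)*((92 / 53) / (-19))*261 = 4176529140960 / 1007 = 4147496664.31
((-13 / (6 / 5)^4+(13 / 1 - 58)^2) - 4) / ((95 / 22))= 28722001 / 61560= 466.57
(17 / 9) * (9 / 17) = 1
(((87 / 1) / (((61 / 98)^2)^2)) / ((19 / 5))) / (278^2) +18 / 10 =45795303236031 / 25413971926295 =1.80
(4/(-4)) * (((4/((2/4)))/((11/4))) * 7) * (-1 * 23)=5152/11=468.36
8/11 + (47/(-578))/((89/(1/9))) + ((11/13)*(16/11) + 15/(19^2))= 47788477769/23900313294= 2.00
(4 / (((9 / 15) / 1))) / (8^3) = 5 / 384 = 0.01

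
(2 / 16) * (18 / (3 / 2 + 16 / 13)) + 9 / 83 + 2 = 34561 / 11786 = 2.93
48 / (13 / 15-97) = -360 / 721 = -0.50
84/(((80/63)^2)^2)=330812181/10240000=32.31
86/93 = 0.92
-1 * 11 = -11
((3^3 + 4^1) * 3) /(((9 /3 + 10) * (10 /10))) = 93 /13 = 7.15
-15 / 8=-1.88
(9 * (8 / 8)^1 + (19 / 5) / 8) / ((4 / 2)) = 379 / 80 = 4.74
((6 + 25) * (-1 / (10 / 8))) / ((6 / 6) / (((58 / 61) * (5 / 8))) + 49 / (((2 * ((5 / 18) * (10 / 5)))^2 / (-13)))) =71920 / 1491433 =0.05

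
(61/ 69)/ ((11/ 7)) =427/ 759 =0.56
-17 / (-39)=17 / 39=0.44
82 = 82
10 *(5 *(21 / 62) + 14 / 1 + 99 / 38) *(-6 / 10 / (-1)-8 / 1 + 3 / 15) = -776016 / 589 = -1317.51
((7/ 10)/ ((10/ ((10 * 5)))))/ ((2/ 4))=7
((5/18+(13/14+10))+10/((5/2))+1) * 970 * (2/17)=1849.43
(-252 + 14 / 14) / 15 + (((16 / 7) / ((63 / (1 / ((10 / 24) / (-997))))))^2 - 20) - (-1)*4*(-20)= 4008398599 / 540225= 7419.87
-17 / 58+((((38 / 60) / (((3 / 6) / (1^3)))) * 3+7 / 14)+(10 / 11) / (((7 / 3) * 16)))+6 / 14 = 398351 / 89320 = 4.46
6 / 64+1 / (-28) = 13 / 224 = 0.06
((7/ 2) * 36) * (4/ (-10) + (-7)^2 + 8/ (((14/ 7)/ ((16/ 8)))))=35658/ 5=7131.60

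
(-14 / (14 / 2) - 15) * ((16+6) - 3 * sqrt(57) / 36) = -374+17 * sqrt(57) / 12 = -363.30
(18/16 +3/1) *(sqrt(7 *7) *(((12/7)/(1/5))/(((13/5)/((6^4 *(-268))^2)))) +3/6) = 2388607443763629/208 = 11483689633478.99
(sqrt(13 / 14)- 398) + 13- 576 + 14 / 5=-4791 / 5 + sqrt(182) / 14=-957.24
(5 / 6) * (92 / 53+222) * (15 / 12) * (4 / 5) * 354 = 3498110 / 53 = 66002.08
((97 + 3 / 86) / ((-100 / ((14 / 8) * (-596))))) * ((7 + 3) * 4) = 1740767 / 43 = 40482.95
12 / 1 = 12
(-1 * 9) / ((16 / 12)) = -27 / 4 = -6.75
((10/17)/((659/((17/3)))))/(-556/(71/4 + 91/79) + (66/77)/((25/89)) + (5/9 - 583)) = -5226375/629053558568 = -0.00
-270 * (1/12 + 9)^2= -178215/8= -22276.88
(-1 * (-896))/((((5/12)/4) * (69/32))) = 458752/115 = 3989.15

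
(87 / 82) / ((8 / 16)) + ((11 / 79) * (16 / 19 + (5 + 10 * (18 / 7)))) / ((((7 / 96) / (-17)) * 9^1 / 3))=-1023310005 / 3015509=-339.35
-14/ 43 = -0.33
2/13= 0.15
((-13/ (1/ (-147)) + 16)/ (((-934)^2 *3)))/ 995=1927/ 2603982660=0.00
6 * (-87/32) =-261/16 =-16.31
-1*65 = -65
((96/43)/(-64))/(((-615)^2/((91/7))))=-13/10842450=-0.00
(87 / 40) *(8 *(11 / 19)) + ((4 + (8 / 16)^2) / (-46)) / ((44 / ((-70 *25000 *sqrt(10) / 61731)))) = 1859375 *sqrt(10) / 31235886 + 957 / 95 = 10.26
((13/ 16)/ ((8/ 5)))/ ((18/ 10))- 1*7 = -7739/ 1152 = -6.72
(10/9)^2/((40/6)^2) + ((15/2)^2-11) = 815/18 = 45.28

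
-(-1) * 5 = 5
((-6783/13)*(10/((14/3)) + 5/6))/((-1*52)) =40375/1352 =29.86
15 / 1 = 15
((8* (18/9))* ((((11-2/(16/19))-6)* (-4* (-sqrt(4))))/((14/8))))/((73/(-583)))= -111936/73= -1533.37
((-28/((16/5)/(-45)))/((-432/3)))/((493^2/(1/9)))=-175/139996224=-0.00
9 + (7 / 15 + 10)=292 / 15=19.47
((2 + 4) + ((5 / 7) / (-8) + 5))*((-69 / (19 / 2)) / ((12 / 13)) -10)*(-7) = 414869 / 304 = 1364.70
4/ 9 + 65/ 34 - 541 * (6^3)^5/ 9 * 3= -25945747818872111/ 306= -84790025551869.64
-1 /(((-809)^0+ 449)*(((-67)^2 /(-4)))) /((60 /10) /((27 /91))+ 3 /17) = 34 /350254225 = 0.00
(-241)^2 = 58081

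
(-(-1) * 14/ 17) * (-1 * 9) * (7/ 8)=-6.49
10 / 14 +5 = 40 / 7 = 5.71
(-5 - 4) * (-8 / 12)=6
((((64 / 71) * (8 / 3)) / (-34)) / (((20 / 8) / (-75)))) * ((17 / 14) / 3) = 1280 / 1491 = 0.86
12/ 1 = 12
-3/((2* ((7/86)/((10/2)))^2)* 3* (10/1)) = -9245/49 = -188.67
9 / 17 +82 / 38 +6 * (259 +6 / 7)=3531298 / 2261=1561.83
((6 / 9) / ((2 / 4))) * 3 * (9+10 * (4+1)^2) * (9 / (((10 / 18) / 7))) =587412 / 5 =117482.40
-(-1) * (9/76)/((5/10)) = 9/38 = 0.24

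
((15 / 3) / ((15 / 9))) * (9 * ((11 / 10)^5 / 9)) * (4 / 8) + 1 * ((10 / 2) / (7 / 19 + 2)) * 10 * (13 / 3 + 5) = 1077045131 / 5400000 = 199.45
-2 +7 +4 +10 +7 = 26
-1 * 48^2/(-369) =256/41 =6.24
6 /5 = 1.20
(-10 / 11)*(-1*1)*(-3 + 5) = 20 / 11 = 1.82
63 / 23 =2.74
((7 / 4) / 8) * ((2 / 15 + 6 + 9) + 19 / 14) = 3463 / 960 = 3.61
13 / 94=0.14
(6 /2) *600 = 1800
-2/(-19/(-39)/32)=-2496/19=-131.37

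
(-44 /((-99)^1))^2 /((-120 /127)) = -254 /1215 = -0.21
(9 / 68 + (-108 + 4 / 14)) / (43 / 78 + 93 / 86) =-85877493 / 1303288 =-65.89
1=1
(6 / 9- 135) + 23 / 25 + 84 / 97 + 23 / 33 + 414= 7526341 / 26675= 282.15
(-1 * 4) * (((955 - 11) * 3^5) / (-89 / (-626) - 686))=574397568 / 429347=1337.84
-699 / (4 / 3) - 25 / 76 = -524.58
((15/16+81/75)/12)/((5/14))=0.47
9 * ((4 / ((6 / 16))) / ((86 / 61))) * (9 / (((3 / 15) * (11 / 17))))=2239920 / 473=4735.56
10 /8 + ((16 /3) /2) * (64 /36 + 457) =132263 /108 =1224.66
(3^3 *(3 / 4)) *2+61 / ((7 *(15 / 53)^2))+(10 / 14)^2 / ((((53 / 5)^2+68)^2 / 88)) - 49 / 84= 14814937645873 / 99622296900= 148.71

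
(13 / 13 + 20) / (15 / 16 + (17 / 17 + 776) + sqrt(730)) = 597456 / 22105847 - 768 * sqrt(730) / 22105847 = 0.03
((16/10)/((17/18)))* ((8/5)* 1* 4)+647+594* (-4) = -730217/425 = -1718.16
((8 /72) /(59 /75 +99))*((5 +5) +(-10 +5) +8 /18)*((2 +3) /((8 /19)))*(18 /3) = 116375 /269424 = 0.43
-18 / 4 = -9 / 2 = -4.50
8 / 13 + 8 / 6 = 76 / 39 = 1.95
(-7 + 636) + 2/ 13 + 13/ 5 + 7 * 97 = 85199/ 65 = 1310.75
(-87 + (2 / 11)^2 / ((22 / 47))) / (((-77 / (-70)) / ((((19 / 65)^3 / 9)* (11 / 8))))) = -793606877 / 2631786300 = -0.30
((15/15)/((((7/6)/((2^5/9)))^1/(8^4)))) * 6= 524288/7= 74898.29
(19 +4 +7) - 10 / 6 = 28.33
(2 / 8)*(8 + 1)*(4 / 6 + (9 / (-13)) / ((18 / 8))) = 21 / 26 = 0.81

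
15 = 15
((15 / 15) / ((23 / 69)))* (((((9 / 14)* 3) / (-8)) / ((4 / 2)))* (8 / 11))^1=-81 / 308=-0.26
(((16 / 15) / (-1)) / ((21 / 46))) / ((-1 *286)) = 368 / 45045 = 0.01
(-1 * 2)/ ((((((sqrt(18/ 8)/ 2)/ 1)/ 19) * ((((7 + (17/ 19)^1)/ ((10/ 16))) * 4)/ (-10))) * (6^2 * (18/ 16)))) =361/ 1458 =0.25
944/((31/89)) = 84016/31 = 2710.19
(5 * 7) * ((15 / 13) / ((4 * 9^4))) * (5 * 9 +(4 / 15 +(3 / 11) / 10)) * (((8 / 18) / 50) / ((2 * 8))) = 104629 / 2702082240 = 0.00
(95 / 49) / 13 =95 / 637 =0.15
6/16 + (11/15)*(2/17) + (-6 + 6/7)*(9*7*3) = -1981939/2040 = -971.54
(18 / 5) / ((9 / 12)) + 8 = 64 / 5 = 12.80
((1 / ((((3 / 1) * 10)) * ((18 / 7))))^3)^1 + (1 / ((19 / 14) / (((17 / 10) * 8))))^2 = 5708410246063 / 56844504000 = 100.42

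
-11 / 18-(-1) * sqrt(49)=115 / 18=6.39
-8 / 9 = -0.89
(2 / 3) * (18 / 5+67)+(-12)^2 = 2866 / 15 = 191.07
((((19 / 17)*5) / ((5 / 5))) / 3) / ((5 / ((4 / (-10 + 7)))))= -76 / 153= -0.50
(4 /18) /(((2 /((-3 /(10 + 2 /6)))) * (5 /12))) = -12 /155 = -0.08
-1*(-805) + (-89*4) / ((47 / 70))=274.79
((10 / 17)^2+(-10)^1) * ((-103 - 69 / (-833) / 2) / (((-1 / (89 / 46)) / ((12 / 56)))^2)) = 17058242578995 / 99842300432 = 170.85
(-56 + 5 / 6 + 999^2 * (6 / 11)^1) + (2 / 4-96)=17959046 / 33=544213.52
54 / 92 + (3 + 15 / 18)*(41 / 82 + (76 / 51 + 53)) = 2975423 / 14076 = 211.38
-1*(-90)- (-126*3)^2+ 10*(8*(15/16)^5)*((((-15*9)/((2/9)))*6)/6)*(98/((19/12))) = -722592060399/311296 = -2321237.86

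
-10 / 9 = -1.11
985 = 985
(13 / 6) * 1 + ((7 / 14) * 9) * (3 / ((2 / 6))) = 128 / 3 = 42.67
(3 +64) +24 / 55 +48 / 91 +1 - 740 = -671.04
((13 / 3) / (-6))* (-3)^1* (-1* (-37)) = 481 / 6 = 80.17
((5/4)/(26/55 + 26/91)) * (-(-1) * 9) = 17325/1168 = 14.83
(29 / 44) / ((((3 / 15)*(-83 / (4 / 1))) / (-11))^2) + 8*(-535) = -29453020 / 6889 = -4275.37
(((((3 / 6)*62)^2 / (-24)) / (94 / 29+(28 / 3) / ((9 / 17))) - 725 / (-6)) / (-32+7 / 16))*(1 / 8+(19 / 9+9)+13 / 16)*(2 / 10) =-16183849939 / 1782585360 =-9.08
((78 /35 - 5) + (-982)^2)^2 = 1139146404045049 /1225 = 929915431873.51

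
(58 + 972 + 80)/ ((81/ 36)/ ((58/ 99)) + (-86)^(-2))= 289.01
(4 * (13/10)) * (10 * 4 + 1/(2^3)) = 4173/20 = 208.65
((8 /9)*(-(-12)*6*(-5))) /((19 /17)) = -286.32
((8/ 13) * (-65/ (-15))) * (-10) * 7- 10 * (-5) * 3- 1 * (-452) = 1246/ 3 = 415.33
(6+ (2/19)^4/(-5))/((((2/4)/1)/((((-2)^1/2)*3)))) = -23457684/651605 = -36.00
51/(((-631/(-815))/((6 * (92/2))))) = 11471940/631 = 18180.57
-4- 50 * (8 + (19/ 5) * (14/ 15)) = -1744/ 3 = -581.33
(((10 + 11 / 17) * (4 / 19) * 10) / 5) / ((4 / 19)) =362 / 17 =21.29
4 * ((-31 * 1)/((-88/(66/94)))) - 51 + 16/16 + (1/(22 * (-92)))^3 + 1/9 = -171504907574951/3507291735552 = -48.90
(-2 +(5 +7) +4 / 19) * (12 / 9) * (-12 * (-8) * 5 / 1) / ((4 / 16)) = 496640 / 19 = 26138.95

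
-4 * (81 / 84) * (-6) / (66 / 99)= 243 / 7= 34.71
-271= -271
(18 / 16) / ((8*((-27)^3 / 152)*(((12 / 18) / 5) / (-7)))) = 665 / 11664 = 0.06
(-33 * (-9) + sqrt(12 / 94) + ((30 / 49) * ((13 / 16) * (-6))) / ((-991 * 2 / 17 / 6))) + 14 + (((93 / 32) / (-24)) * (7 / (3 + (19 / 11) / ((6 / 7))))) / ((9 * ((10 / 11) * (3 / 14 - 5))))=sqrt(282) / 47 + 643360831601401 / 2067634450560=311.52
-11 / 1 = -11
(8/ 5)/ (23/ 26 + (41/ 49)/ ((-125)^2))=31850000/ 17610441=1.81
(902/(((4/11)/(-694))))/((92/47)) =-80908949/92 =-879445.10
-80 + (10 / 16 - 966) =-8363 / 8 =-1045.38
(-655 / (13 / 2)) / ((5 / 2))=-524 / 13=-40.31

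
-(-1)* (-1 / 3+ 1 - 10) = -28 / 3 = -9.33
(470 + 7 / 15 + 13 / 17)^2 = 14439386896 / 65025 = 222059.01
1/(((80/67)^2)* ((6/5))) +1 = 12169/7680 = 1.58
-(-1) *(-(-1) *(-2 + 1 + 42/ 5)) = 37/ 5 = 7.40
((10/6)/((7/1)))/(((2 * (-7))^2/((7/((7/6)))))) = 5/686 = 0.01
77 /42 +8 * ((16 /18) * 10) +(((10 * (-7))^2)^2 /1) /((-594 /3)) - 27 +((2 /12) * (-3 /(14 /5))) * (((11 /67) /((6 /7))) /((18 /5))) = -121216.69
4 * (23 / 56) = 23 / 14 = 1.64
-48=-48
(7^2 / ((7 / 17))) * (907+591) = 178262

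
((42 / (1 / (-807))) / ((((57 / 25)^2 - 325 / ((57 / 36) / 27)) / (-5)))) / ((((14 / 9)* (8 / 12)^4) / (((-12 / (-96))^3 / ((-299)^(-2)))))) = -1040940264121875 / 59847811072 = -17393.12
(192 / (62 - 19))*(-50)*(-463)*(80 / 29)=355584000 / 1247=285151.56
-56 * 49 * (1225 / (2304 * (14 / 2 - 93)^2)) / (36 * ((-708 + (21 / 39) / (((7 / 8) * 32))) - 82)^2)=-71009575 / 8087450473290528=-0.00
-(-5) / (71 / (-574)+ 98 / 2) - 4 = -21870 / 5611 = -3.90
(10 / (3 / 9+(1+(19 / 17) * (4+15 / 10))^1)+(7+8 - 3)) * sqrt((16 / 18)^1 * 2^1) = 13568 / 763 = 17.78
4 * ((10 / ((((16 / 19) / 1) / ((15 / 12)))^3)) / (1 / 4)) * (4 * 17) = 72876875 / 2048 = 35584.41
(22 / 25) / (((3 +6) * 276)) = 11 / 31050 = 0.00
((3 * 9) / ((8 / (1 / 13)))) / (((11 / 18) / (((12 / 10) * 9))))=4.59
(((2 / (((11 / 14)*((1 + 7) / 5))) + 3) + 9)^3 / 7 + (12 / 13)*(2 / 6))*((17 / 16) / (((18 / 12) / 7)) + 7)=4753264357 / 1107392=4292.31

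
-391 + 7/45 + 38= -15878/45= -352.84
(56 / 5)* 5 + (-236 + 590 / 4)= -65 / 2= -32.50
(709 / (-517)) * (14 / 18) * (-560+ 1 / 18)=50022077 / 83754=597.25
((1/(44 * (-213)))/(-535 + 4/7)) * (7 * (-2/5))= -49/87651630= -0.00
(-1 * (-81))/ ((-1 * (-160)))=81/ 160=0.51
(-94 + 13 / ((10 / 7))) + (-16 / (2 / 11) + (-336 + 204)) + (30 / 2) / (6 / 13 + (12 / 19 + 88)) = -16764811 / 55015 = -304.73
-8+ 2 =-6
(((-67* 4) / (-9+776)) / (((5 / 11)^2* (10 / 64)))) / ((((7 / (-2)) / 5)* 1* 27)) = 2075392 / 3624075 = 0.57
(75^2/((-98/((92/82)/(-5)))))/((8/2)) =3.22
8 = 8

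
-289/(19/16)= -4624/19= -243.37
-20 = -20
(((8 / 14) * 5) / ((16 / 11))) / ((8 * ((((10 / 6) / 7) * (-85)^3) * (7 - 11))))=33 / 78608000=0.00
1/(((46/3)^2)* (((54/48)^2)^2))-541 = -208630757/385641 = -541.00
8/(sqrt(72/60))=4 * sqrt(30)/3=7.30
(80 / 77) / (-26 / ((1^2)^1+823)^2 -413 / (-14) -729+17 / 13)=-353067520 / 237264951077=-0.00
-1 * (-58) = 58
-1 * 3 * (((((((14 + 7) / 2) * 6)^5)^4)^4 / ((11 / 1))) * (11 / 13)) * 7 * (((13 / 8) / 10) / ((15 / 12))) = -18597871857384410829281079357408485185715866911003286883399154944456942713337637997999183250182916317130175043161722162625655317898900437644467221 / 100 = -185978718573844108292810800000000000000000000000000000000000000000000000000000000000000000000000000000000000000000000000000000000000000000000000.00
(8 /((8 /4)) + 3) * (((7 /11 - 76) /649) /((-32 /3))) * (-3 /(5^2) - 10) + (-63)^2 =2060304393 /519200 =3968.23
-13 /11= -1.18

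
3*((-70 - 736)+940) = 402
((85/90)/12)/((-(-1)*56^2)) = 17/677376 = 0.00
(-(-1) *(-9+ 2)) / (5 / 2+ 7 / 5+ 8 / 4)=-1.19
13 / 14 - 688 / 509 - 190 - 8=-1413963 / 7126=-198.42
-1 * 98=-98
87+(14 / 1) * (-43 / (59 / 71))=-37609 / 59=-637.44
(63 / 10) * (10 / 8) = 63 / 8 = 7.88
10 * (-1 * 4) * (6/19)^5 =-0.13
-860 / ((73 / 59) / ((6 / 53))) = -304440 / 3869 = -78.69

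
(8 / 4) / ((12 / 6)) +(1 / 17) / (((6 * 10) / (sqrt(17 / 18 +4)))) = sqrt(178) / 6120 +1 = 1.00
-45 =-45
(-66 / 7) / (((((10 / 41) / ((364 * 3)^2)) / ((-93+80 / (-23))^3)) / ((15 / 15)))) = 2518354939652055504 / 60835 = 41396481296162.66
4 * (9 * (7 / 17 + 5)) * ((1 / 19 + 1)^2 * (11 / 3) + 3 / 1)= 8444496 / 6137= 1376.00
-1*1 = -1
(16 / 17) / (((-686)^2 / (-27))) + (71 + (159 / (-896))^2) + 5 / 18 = 21030289967033 / 294916866048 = 71.31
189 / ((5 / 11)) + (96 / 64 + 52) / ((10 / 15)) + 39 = 10701 / 20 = 535.05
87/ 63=29/ 21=1.38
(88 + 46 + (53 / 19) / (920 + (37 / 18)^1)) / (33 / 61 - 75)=-1288835938 / 716143953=-1.80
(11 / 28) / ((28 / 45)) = 495 / 784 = 0.63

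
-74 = -74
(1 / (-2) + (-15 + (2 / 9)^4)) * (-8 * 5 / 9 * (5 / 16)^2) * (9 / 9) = 25419875 / 3779136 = 6.73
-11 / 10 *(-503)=5533 / 10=553.30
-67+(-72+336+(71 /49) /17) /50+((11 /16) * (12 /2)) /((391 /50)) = -117235457 /1915900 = -61.19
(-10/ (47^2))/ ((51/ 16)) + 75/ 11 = 8447665/ 1239249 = 6.82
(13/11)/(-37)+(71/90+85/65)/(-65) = -1987021/30952350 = -0.06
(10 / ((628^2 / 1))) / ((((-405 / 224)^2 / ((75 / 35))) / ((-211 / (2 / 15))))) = -472640 / 17969121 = -0.03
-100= -100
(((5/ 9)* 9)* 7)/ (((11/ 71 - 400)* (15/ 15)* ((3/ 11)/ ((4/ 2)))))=-54670/ 85167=-0.64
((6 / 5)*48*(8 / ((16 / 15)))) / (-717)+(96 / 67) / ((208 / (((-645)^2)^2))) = 248192131970826 / 208169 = 1192262690.27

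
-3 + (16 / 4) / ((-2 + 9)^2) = -143 / 49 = -2.92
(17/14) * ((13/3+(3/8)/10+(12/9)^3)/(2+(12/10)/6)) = 247537/66528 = 3.72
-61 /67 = -0.91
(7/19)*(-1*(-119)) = 833/19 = 43.84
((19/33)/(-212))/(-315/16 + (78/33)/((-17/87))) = 1292/15120423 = 0.00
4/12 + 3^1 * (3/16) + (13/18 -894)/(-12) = 32545/432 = 75.34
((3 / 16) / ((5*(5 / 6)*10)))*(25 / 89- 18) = -14193 / 178000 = -0.08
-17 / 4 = -4.25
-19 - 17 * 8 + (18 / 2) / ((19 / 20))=-2765 / 19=-145.53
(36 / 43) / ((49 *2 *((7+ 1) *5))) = 9 / 42140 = 0.00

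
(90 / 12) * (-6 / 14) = -45 / 14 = -3.21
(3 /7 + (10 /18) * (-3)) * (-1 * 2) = 52 /21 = 2.48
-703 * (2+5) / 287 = -703 / 41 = -17.15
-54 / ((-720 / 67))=5.02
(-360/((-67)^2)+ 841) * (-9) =-33974001/4489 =-7568.28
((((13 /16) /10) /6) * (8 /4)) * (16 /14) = 13 /420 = 0.03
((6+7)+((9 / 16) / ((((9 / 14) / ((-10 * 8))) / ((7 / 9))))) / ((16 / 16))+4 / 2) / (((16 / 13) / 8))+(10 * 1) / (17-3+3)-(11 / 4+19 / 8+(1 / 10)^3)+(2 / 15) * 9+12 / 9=-19767089 / 76500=-258.39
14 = 14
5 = 5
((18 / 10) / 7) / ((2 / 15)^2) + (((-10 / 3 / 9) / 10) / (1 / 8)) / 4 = 10879 / 756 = 14.39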